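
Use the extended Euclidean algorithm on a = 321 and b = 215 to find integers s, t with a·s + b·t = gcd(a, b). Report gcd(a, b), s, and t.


Euclidean algorithm on (321, 215) — divide until remainder is 0:
  321 = 1 · 215 + 106
  215 = 2 · 106 + 3
  106 = 35 · 3 + 1
  3 = 3 · 1 + 0
gcd(321, 215) = 1.
Track Bezout coefficients alongside the remainders: start with r₀ = 321 = a·1 + b·0 (s = 1, t = 0) and r₁ = 215 = a·0 + b·1 (s = 0, t = 1); each new remainder r_{k+1} = r_{k-1} − q_k·r_k inherits s_{k+1} = s_{k-1} − q_k·s_k, t_{k+1} = t_{k-1} − q_k·t_k, so r_k = a·s_k + b·t_k at every step:
  q = 1: r = 106, s = 1 − 1·0 = 1, t = 0 − 1·1 = -1  (check: 321·1 + 215·(-1) = 106)
  q = 2: r = 3, s = 0 − 2·1 = -2, t = 1 − 2·(-1) = 3  (check: 321·(-2) + 215·3 = 3)
  q = 35: r = 1, s = 1 − 35·(-2) = 71, t = -1 − 35·3 = -106  (check: 321·71 + 215·(-106) = 1)
The row with r = 1 (the gcd) gives the Bezout coefficients s = 71, t = -106.
Result: 321 · (71) + 215 · (-106) = 1.

gcd(321, 215) = 1; s = 71, t = -106 (check: 321·71 + 215·(-106) = 1).


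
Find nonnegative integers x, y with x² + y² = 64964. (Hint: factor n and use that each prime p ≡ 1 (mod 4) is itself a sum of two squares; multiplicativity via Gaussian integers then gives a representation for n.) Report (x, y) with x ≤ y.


Step 1: Factor n = 64964 = 2^2 · 109 · 149.
Step 2: Check the mod-4 condition on each prime factor: 2 = 2 (special); 109 ≡ 1 (mod 4), exponent 1; 149 ≡ 1 (mod 4), exponent 1.
All primes ≡ 3 (mod 4) appear to even exponent (or don't appear), so by the two-squares theorem n IS expressible as a sum of two squares.
Step 3: Build a representation. Group n = k² · m with k = 2 and m = 109 · 149 = 16241 (a product of primes ≡ 1 (mod 4)); a representation of m scales to one of n via (k·x)² + (k·y)² = k²(x² + y²). Each prime p ≡ 1 (mod 4) is itself a sum of two squares; find a² by testing p − a² for a perfect square:
  109: 109 − 1² = 108, 109 − 2² = 105, 109 − 3² = 100 = 10² ⇒ 109 = 3² + 10².
  149: 149 − 1² = 148, 149 − 2² = 145, 149 − 3² = 140, 149 − 4² = 133, 149 − 5² = 124, 149 − 6² = 113, 149 − 7² = 100 = 10² ⇒ 149 = 7² + 10².
  Combine using the Brahmagupta–Fibonacci identity (a² + b²)(c² + d²) = (ac − bd)² + (ad + bc)² = (ac + bd)² + (ad − bc)²:
  109 · 149 = 16241: from (3² + 10²)(7² + 10²), take (3·7 − 10·10, 3·10 + 10·7) = (21 − 100, 30 + 70) = (-79, 100); dropping signs (only squares matter) gives (79, 100); check 79² + 100² = 6241 + 10000 = 16241 ✓.
  Scale by k = 2: (2·79, 2·100) = (158, 200).
Step 4: Order so x ≤ y and verify: 158² + 200² = 24964 + 40000 = 64964 = n. ✓

n = 64964 = 158² + 200² (one valid representation with x ≤ y).


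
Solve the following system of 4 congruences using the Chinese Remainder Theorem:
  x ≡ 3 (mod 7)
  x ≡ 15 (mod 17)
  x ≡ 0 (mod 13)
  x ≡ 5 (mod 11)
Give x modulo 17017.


Product of moduli M = 7 · 17 · 13 · 11 = 17017.
Merge one congruence at a time:
  Start: x ≡ 3 (mod 7).
  Combine with x ≡ 15 (mod 17); new modulus lcm = 119.
    Write x = 3 + 7·t and substitute into x ≡ 15 (mod 17): 7·t ≡ 15 − 3 = 12 (mod 17).
    The inverse of 7 mod 17 is 5 (since 7·5 = 35 = 2·17 + 1), so t ≡ 5·12 = 60 ≡ 9 (mod 17).
    Then x = 3 + 7·9 = 66, valid modulo lcm(7, 17) = 119: x ≡ 66 (mod 119).
  Combine with x ≡ 0 (mod 13); new modulus lcm = 1547.
    Write x = 66 + 119·t and substitute into x ≡ 0 (mod 13): 119·t ≡ 0 − 66 = -66 (mod 13).
    Reduce coefficients mod 13: 2·t ≡ 12 (mod 13).
    The inverse of 2 mod 13 is 7 (since 2·7 = 14 = 1·13 + 1), so t ≡ 7·12 = 84 ≡ 6 (mod 13).
    Then x = 66 + 119·6 = 780, valid modulo lcm(119, 13) = 1547: x ≡ 780 (mod 1547).
  Combine with x ≡ 5 (mod 11); new modulus lcm = 17017.
    Write x = 780 + 1547·t and substitute into x ≡ 5 (mod 11): 1547·t ≡ 5 − 780 = -775 (mod 11).
    Reduce coefficients mod 11: 7·t ≡ 6 (mod 11).
    The inverse of 7 mod 11 is 8 (since 7·8 = 56 = 5·11 + 1), so t ≡ 8·6 = 48 ≡ 4 (mod 11).
    Then x = 780 + 1547·4 = 6968, valid modulo lcm(1547, 11) = 17017: x ≡ 6968 (mod 17017).
Verify against each original: 6968 mod 7 = 3, 6968 mod 17 = 15, 6968 mod 13 = 0, 6968 mod 11 = 5.

x ≡ 6968 (mod 17017).


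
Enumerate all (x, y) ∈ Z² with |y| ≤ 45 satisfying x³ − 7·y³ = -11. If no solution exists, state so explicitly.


The equation is x³ - 7y³ = -11. For fixed y, x³ = 7·y³ − 11, so a solution requires the RHS to be a perfect cube.
Strategy: iterate y from -45 to 45, compute RHS = 7·y³ − 11, and check whether it is a (positive or negative) perfect cube.
Check small values of y:
  y = 0: RHS = -11 is not a perfect cube.
  y = 1: RHS = -4 is not a perfect cube.
  y = -1: RHS = -18 is not a perfect cube.
  y = 2: RHS = 45 is not a perfect cube.
  y = -2: RHS = -67 is not a perfect cube.
  y = 3: RHS = 178 is not a perfect cube.
  y = -3: RHS = -200 is not a perfect cube.
Continuing the search up to |y| = 45 finds no solutions either.
No (x, y) in the scanned range satisfies the equation.

No integer solutions with |y| ≤ 45.


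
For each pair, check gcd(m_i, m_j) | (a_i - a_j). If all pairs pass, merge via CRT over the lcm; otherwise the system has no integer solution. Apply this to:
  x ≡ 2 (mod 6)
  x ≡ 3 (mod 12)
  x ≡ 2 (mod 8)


Moduli 6, 12, 8 are not pairwise coprime, so CRT works modulo lcm(m_i) when all pairwise compatibility conditions hold.
Pairwise compatibility: gcd(m_i, m_j) must divide a_i - a_j for every pair.
Merge one congruence at a time:
  Start: x ≡ 2 (mod 6).
  Combine with x ≡ 3 (mod 12): gcd(6, 12) = 6, and 3 - 2 = 1 is NOT divisible by 6.
    ⇒ system is inconsistent (no integer solution).

No solution (the system is inconsistent).


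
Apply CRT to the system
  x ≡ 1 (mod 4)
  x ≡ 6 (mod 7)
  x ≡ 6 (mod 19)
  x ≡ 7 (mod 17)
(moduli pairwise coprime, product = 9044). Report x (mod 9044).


Product of moduli M = 4 · 7 · 19 · 17 = 9044.
Merge one congruence at a time:
  Start: x ≡ 1 (mod 4).
  Combine with x ≡ 6 (mod 7); new modulus lcm = 28.
    Write x = 1 + 4·t and substitute into x ≡ 6 (mod 7): 4·t ≡ 6 − 1 = 5 (mod 7).
    The inverse of 4 mod 7 is 2 (since 4·2 = 8 = 1·7 + 1), so t ≡ 2·5 = 10 ≡ 3 (mod 7).
    Then x = 1 + 4·3 = 13, valid modulo lcm(4, 7) = 28: x ≡ 13 (mod 28).
  Combine with x ≡ 6 (mod 19); new modulus lcm = 532.
    Write x = 13 + 28·t and substitute into x ≡ 6 (mod 19): 28·t ≡ 6 − 13 = -7 (mod 19).
    Reduce coefficients mod 19: 9·t ≡ 12 (mod 19).
    The inverse of 9 mod 19 is 17 (since 9·17 = 153 = 8·19 + 1), so t ≡ 17·12 = 204 ≡ 14 (mod 19).
    Then x = 13 + 28·14 = 405, valid modulo lcm(28, 19) = 532: x ≡ 405 (mod 532).
  Combine with x ≡ 7 (mod 17); new modulus lcm = 9044.
    Write x = 405 + 532·t and substitute into x ≡ 7 (mod 17): 532·t ≡ 7 − 405 = -398 (mod 17).
    Reduce coefficients mod 17: 5·t ≡ 10 (mod 17).
    The inverse of 5 mod 17 is 7 (since 5·7 = 35 = 2·17 + 1), so t ≡ 7·10 = 70 ≡ 2 (mod 17).
    Then x = 405 + 532·2 = 1469, valid modulo lcm(532, 17) = 9044: x ≡ 1469 (mod 9044).
Verify against each original: 1469 mod 4 = 1, 1469 mod 7 = 6, 1469 mod 19 = 6, 1469 mod 17 = 7.

x ≡ 1469 (mod 9044).


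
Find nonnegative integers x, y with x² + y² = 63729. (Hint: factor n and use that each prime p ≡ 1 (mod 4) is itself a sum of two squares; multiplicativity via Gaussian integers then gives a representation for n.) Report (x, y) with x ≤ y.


Step 1: Factor n = 63729 = 3^2 · 73 · 97.
Step 2: Check the mod-4 condition on each prime factor: 3 ≡ 3 (mod 4), exponent 2 (must be even); 73 ≡ 1 (mod 4), exponent 1; 97 ≡ 1 (mod 4), exponent 1.
All primes ≡ 3 (mod 4) appear to even exponent (or don't appear), so by the two-squares theorem n IS expressible as a sum of two squares.
Step 3: Build a representation. Group n = k² · m with k = 3 and m = 73 · 97 = 7081 (a product of primes ≡ 1 (mod 4)); a representation of m scales to one of n via (k·x)² + (k·y)² = k²(x² + y²). Each prime p ≡ 1 (mod 4) is itself a sum of two squares; find a² by testing p − a² for a perfect square:
  73: 73 − 1² = 72, 73 − 2² = 69, 73 − 3² = 64 = 8² ⇒ 73 = 3² + 8².
  97: 97 − 1² = 96, 97 − 2² = 93, 97 − 3² = 88, 97 − 4² = 81 = 9² ⇒ 97 = 4² + 9².
  Combine using the Brahmagupta–Fibonacci identity (a² + b²)(c² + d²) = (ac − bd)² + (ad + bc)² = (ac + bd)² + (ad − bc)²:
  73 · 97 = 7081: from (3² + 8²)(4² + 9²), take (3·4 − 8·9, 3·9 + 8·4) = (12 − 72, 27 + 32) = (-60, 59); dropping signs (only squares matter) gives (60, 59); check 60² + 59² = 3600 + 3481 = 7081 ✓.
  Scale by k = 3: (3·60, 3·59) = (180, 177).
Step 4: Order so x ≤ y and verify: 177² + 180² = 31329 + 32400 = 63729 = n. ✓

n = 63729 = 177² + 180² (one valid representation with x ≤ y).


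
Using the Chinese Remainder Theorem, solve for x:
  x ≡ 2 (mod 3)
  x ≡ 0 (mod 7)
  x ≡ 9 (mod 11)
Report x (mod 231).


Moduli 3, 7, 11 are pairwise coprime; by CRT there is a unique solution modulo M = 3 · 7 · 11 = 231.
Solve pairwise, accumulating the modulus:
  Start with x ≡ 2 (mod 3).
  Combine with x ≡ 0 (mod 7): since gcd(3, 7) = 1, we get a unique residue mod 21.
    Write x = 2 + 3·t and substitute into x ≡ 0 (mod 7): 3·t ≡ 0 − 2 = -2 (mod 7).
    Reduce coefficients mod 7: 3·t ≡ 5 (mod 7).
    The inverse of 3 mod 7 is 5 (since 3·5 = 15 = 2·7 + 1), so t ≡ 5·5 = 25 ≡ 4 (mod 7).
    Then x = 2 + 3·4 = 14, valid modulo lcm(3, 7) = 21: x ≡ 14 (mod 21).
  Combine with x ≡ 9 (mod 11): since gcd(21, 11) = 1, we get a unique residue mod 231.
    Write x = 14 + 21·t and substitute into x ≡ 9 (mod 11): 21·t ≡ 9 − 14 = -5 (mod 11).
    Reduce coefficients mod 11: 10·t ≡ 6 (mod 11).
    The inverse of 10 mod 11 is 10 (since 10·10 = 100 = 9·11 + 1), so t ≡ 10·6 = 60 ≡ 5 (mod 11).
    Then x = 14 + 21·5 = 119, valid modulo lcm(21, 11) = 231: x ≡ 119 (mod 231).
Verify: 119 mod 3 = 2 ✓, 119 mod 7 = 0 ✓, 119 mod 11 = 9 ✓.

x ≡ 119 (mod 231).


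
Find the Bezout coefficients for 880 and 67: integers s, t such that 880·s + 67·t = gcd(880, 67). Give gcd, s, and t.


Euclidean algorithm on (880, 67) — divide until remainder is 0:
  880 = 13 · 67 + 9
  67 = 7 · 9 + 4
  9 = 2 · 4 + 1
  4 = 4 · 1 + 0
gcd(880, 67) = 1.
Track Bezout coefficients alongside the remainders: start with r₀ = 880 = a·1 + b·0 (s = 1, t = 0) and r₁ = 67 = a·0 + b·1 (s = 0, t = 1); each new remainder r_{k+1} = r_{k-1} − q_k·r_k inherits s_{k+1} = s_{k-1} − q_k·s_k, t_{k+1} = t_{k-1} − q_k·t_k, so r_k = a·s_k + b·t_k at every step:
  q = 13: r = 9, s = 1 − 13·0 = 1, t = 0 − 13·1 = -13  (check: 880·1 + 67·(-13) = 9)
  q = 7: r = 4, s = 0 − 7·1 = -7, t = 1 − 7·(-13) = 92  (check: 880·(-7) + 67·92 = 4)
  q = 2: r = 1, s = 1 − 2·(-7) = 15, t = -13 − 2·92 = -197  (check: 880·15 + 67·(-197) = 1)
The row with r = 1 (the gcd) gives the Bezout coefficients s = 15, t = -197.
Result: 880 · (15) + 67 · (-197) = 1.

gcd(880, 67) = 1; s = 15, t = -197 (check: 880·15 + 67·(-197) = 1).


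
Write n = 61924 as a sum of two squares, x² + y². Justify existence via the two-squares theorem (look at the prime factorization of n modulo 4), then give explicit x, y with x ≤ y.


Step 1: Factor n = 61924 = 2^2 · 113 · 137.
Step 2: Check the mod-4 condition on each prime factor: 2 = 2 (special); 113 ≡ 1 (mod 4), exponent 1; 137 ≡ 1 (mod 4), exponent 1.
All primes ≡ 3 (mod 4) appear to even exponent (or don't appear), so by the two-squares theorem n IS expressible as a sum of two squares.
Step 3: Build a representation. Group n = k² · m with k = 2 and m = 113 · 137 = 15481 (a product of primes ≡ 1 (mod 4)); a representation of m scales to one of n via (k·x)² + (k·y)² = k²(x² + y²). Each prime p ≡ 1 (mod 4) is itself a sum of two squares; find a² by testing p − a² for a perfect square:
  113: 113 − 1² = 112, 113 − 2² = 109, 113 − 3² = 104, 113 − 4² = 97, 113 − 5² = 88, 113 − 6² = 77, 113 − 7² = 64 = 8² ⇒ 113 = 7² + 8².
  137: 137 − 1² = 136, 137 − 2² = 133, 137 − 3² = 128, 137 − 4² = 121 = 11² ⇒ 137 = 4² + 11².
  Combine using the Brahmagupta–Fibonacci identity (a² + b²)(c² + d²) = (ac − bd)² + (ad + bc)² = (ac + bd)² + (ad − bc)²:
  113 · 137 = 15481: from (7² + 8²)(4² + 11²), take (7·4 − 8·11, 7·11 + 8·4) = (28 − 88, 77 + 32) = (-60, 109); dropping signs (only squares matter) gives (60, 109); check 60² + 109² = 3600 + 11881 = 15481 ✓.
  Scale by k = 2: (2·60, 2·109) = (120, 218).
Step 4: Order so x ≤ y and verify: 120² + 218² = 14400 + 47524 = 61924 = n. ✓

n = 61924 = 120² + 218² (one valid representation with x ≤ y).


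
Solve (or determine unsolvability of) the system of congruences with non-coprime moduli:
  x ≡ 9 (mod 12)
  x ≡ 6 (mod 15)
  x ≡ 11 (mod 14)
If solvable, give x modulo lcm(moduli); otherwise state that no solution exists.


Moduli 12, 15, 14 are not pairwise coprime, so CRT works modulo lcm(m_i) when all pairwise compatibility conditions hold.
Pairwise compatibility: gcd(m_i, m_j) must divide a_i - a_j for every pair.
Merge one congruence at a time:
  Start: x ≡ 9 (mod 12).
  Combine with x ≡ 6 (mod 15): gcd(12, 15) = 3; 6 - 9 = -3, which IS divisible by 3, so compatible.
    Write x = 9 + 12·t and substitute into x ≡ 6 (mod 15): 12·t ≡ 6 − 9 = -3 (mod 15).
    Divide the congruence (and modulus) by g = 3: 4·t ≡ -1 (mod 5).
    Reduce coefficients mod 5: 4·t ≡ 4 (mod 5).
    The inverse of 4 mod 5 is 4 (since 4·4 = 16 = 3·5 + 1), so t ≡ 4·4 = 16 ≡ 1 (mod 5).
    Then x = 9 + 12·1 = 21, valid modulo lcm(12, 15) = 60: x ≡ 21 (mod 60).
  Combine with x ≡ 11 (mod 14): gcd(60, 14) = 2; 11 - 21 = -10, which IS divisible by 2, so compatible.
    Write x = 21 + 60·t and substitute into x ≡ 11 (mod 14): 60·t ≡ 11 − 21 = -10 (mod 14).
    Divide the congruence (and modulus) by g = 2: 30·t ≡ -5 (mod 7).
    Reduce coefficients mod 7: 2·t ≡ 2 (mod 7).
    The inverse of 2 mod 7 is 4 (since 2·4 = 8 = 1·7 + 1), so t ≡ 4·2 = 8 ≡ 1 (mod 7).
    Then x = 21 + 60·1 = 81, valid modulo lcm(60, 14) = 420: x ≡ 81 (mod 420).
Verify: 81 mod 12 = 9, 81 mod 15 = 6, 81 mod 14 = 11.

x ≡ 81 (mod 420).


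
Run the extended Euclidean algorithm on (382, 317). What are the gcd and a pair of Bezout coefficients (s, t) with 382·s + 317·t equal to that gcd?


Euclidean algorithm on (382, 317) — divide until remainder is 0:
  382 = 1 · 317 + 65
  317 = 4 · 65 + 57
  65 = 1 · 57 + 8
  57 = 7 · 8 + 1
  8 = 8 · 1 + 0
gcd(382, 317) = 1.
Track Bezout coefficients alongside the remainders: start with r₀ = 382 = a·1 + b·0 (s = 1, t = 0) and r₁ = 317 = a·0 + b·1 (s = 0, t = 1); each new remainder r_{k+1} = r_{k-1} − q_k·r_k inherits s_{k+1} = s_{k-1} − q_k·s_k, t_{k+1} = t_{k-1} − q_k·t_k, so r_k = a·s_k + b·t_k at every step:
  q = 1: r = 65, s = 1 − 1·0 = 1, t = 0 − 1·1 = -1  (check: 382·1 + 317·(-1) = 65)
  q = 4: r = 57, s = 0 − 4·1 = -4, t = 1 − 4·(-1) = 5  (check: 382·(-4) + 317·5 = 57)
  q = 1: r = 8, s = 1 − 1·(-4) = 5, t = -1 − 1·5 = -6  (check: 382·5 + 317·(-6) = 8)
  q = 7: r = 1, s = -4 − 7·5 = -39, t = 5 − 7·(-6) = 47  (check: 382·(-39) + 317·47 = 1)
The row with r = 1 (the gcd) gives the Bezout coefficients s = -39, t = 47.
Result: 382 · (-39) + 317 · (47) = 1.

gcd(382, 317) = 1; s = -39, t = 47 (check: 382·(-39) + 317·47 = 1).


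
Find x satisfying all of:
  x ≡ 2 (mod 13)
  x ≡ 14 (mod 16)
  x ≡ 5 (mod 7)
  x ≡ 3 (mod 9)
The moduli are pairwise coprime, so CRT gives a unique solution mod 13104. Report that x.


Product of moduli M = 13 · 16 · 7 · 9 = 13104.
Merge one congruence at a time:
  Start: x ≡ 2 (mod 13).
  Combine with x ≡ 14 (mod 16); new modulus lcm = 208.
    Write x = 2 + 13·t and substitute into x ≡ 14 (mod 16): 13·t ≡ 14 − 2 = 12 (mod 16).
    The inverse of 13 mod 16 is 5 (since 13·5 = 65 = 4·16 + 1), so t ≡ 5·12 = 60 ≡ 12 (mod 16).
    Then x = 2 + 13·12 = 158, valid modulo lcm(13, 16) = 208: x ≡ 158 (mod 208).
  Combine with x ≡ 5 (mod 7); new modulus lcm = 1456.
    Write x = 158 + 208·t and substitute into x ≡ 5 (mod 7): 208·t ≡ 5 − 158 = -153 (mod 7).
    Reduce coefficients mod 7: 5·t ≡ 1 (mod 7).
    The inverse of 5 mod 7 is 3 (since 5·3 = 15 = 2·7 + 1), so t ≡ 3·1 = 3 ≡ 3 (mod 7).
    Then x = 158 + 208·3 = 782, valid modulo lcm(208, 7) = 1456: x ≡ 782 (mod 1456).
  Combine with x ≡ 3 (mod 9); new modulus lcm = 13104.
    Write x = 782 + 1456·t and substitute into x ≡ 3 (mod 9): 1456·t ≡ 3 − 782 = -779 (mod 9).
    Reduce coefficients mod 9: 7·t ≡ 4 (mod 9).
    The inverse of 7 mod 9 is 4 (since 7·4 = 28 = 3·9 + 1), so t ≡ 4·4 = 16 ≡ 7 (mod 9).
    Then x = 782 + 1456·7 = 10974, valid modulo lcm(1456, 9) = 13104: x ≡ 10974 (mod 13104).
Verify against each original: 10974 mod 13 = 2, 10974 mod 16 = 14, 10974 mod 7 = 5, 10974 mod 9 = 3.

x ≡ 10974 (mod 13104).


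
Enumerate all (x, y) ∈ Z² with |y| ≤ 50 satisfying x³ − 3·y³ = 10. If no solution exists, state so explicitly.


The equation is x³ - 3y³ = 10. For fixed y, x³ = 3·y³ + 10, so a solution requires the RHS to be a perfect cube.
Strategy: iterate y from -50 to 50, compute RHS = 3·y³ + 10, and check whether it is a (positive or negative) perfect cube.
Check small values of y:
  y = 0: RHS = 10 is not a perfect cube.
  y = 1: RHS = 13 is not a perfect cube.
  y = -1: RHS = 7 is not a perfect cube.
  y = 2: RHS = 34 is not a perfect cube.
  y = -2: RHS = -14 is not a perfect cube.
  y = 3: RHS = 91 is not a perfect cube.
  y = -3: RHS = -71 is not a perfect cube.
Continuing, at y = 9: RHS = 2197 = (13)³ ⇒ x = 13 works.
Searching the remaining y in |y| ≤ 50 finds no further solutions.
Collected solutions: (13, 9).

Solutions (with |y| ≤ 50): (13, 9).


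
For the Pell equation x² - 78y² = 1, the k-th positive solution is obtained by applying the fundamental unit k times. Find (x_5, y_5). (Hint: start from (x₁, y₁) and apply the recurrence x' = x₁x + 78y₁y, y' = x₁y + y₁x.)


Step 1: Find the fundamental solution (x₁, y₁) of x² - 78y² = 1.
  Expand √78 as a continued fraction. a₀ = ⌊√78⌋ = 8; iterate m_{k+1} = d_k·a_k − m_k, d_{k+1} = (78 − m_{k+1}²)/d_k, a_{k+1} = ⌊(a₀ + m_{k+1})/d_{k+1}⌋ (starting m₀ = 0, d₀ = 1), with convergents p_k = a_k·p_{k-1} + p_{k-2}, q_k = a_k·q_{k-1} + q_{k-2} (p₋₁ = 1, q₋₁ = 0):
  k = 0: a₀ = 8; p₀/q₀ = 8/1; p₀² − 78·q₀² = 64 − 78 = -14.
  k = 1: m = 8, d = 14, a = ⌊(8 + 8)/14⌋ = 1; p/q = (1·8 + 1)/(1·1 + 0) = 9/1; p² − 78·q² = 81 − 78 = 3.
  k = 2: m = 6, d = 3, a = ⌊(8 + 6)/3⌋ = 4; p/q = (4·9 + 8)/(4·1 + 1) = 44/5; p² − 78·q² = 1936 − 1950 = -14.
  k = 3: m = 6, d = 14, a = ⌊(8 + 6)/14⌋ = 1; p/q = (1·44 + 9)/(1·5 + 1) = 53/6; p² − 78·q² = 2809 − 2808 = 1.
  The first convergent with p² − 78·q² = 1 gives the fundamental solution (x₁, y₁) = (53, 6).
Step 2: Apply the recurrence (x_{n+1}, y_{n+1}) = (x₁x_n + 78y₁y_n, x₁y_n + y₁x_n) repeatedly.
  From (x_1, y_1) = (53, 6): x_2 = 53·53 + 78·6·6 = 5617; y_2 = 53·6 + 6·53 = 636.
  From (x_2, y_2) = (5617, 636): x_3 = 53·5617 + 78·6·636 = 595349; y_3 = 53·636 + 6·5617 = 67410.
  From (x_3, y_3) = (595349, 67410): x_4 = 53·595349 + 78·6·67410 = 63101377; y_4 = 53·67410 + 6·595349 = 7144824.
  From (x_4, y_4) = (63101377, 7144824): x_5 = 53·63101377 + 78·6·7144824 = 6688150613; y_5 = 53·7144824 + 6·63101377 = 757283934.
Step 3: Verify x_5² - 78·y_5² = 44731358622172275769 - 44731358622172275768 = 1 (should be 1). ✓

(x_1, y_1) = (53, 6); (x_5, y_5) = (6688150613, 757283934).


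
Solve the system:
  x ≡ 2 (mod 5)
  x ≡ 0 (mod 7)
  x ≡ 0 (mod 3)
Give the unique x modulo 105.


Moduli 5, 7, 3 are pairwise coprime; by CRT there is a unique solution modulo M = 5 · 7 · 3 = 105.
Solve pairwise, accumulating the modulus:
  Start with x ≡ 2 (mod 5).
  Combine with x ≡ 0 (mod 7): since gcd(5, 7) = 1, we get a unique residue mod 35.
    Write x = 2 + 5·t and substitute into x ≡ 0 (mod 7): 5·t ≡ 0 − 2 = -2 (mod 7).
    Reduce coefficients mod 7: 5·t ≡ 5 (mod 7).
    The inverse of 5 mod 7 is 3 (since 5·3 = 15 = 2·7 + 1), so t ≡ 3·5 = 15 ≡ 1 (mod 7).
    Then x = 2 + 5·1 = 7, valid modulo lcm(5, 7) = 35: x ≡ 7 (mod 35).
  Combine with x ≡ 0 (mod 3): since gcd(35, 3) = 1, we get a unique residue mod 105.
    Write x = 7 + 35·t and substitute into x ≡ 0 (mod 3): 35·t ≡ 0 − 7 = -7 (mod 3).
    Reduce coefficients mod 3: 2·t ≡ 2 (mod 3).
    The inverse of 2 mod 3 is 2 (since 2·2 = 4 = 1·3 + 1), so t ≡ 2·2 = 4 ≡ 1 (mod 3).
    Then x = 7 + 35·1 = 42, valid modulo lcm(35, 3) = 105: x ≡ 42 (mod 105).
Verify: 42 mod 5 = 2 ✓, 42 mod 7 = 0 ✓, 42 mod 3 = 0 ✓.

x ≡ 42 (mod 105).


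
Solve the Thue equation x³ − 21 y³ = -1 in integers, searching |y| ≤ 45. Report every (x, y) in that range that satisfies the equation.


The equation is x³ - 21y³ = -1. For fixed y, x³ = 21·y³ − 1, so a solution requires the RHS to be a perfect cube.
Strategy: iterate y from -45 to 45, compute RHS = 21·y³ − 1, and check whether it is a (positive or negative) perfect cube.
Check small values of y:
  y = 0: RHS = -1 = (-1)³ ⇒ x = -1 works.
  y = 1: RHS = 20 is not a perfect cube.
  y = -1: RHS = -22 is not a perfect cube.
  y = 2: RHS = 167 is not a perfect cube.
  y = -2: RHS = -169 is not a perfect cube.
  y = 3: RHS = 566 is not a perfect cube.
  y = -3: RHS = -568 is not a perfect cube.
Continuing the search up to |y| = 45 finds no further solutions beyond those listed.
Collected solutions: (-1, 0).

Solutions (with |y| ≤ 45): (-1, 0).


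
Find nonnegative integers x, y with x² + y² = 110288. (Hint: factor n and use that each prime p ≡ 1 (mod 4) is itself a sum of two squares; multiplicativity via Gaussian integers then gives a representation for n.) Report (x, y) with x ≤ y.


Step 1: Factor n = 110288 = 2^4 · 61 · 113.
Step 2: Check the mod-4 condition on each prime factor: 2 = 2 (special); 61 ≡ 1 (mod 4), exponent 1; 113 ≡ 1 (mod 4), exponent 1.
All primes ≡ 3 (mod 4) appear to even exponent (or don't appear), so by the two-squares theorem n IS expressible as a sum of two squares.
Step 3: Build a representation. Group n = k² · m with k = 4 and m = 61 · 113 = 6893 (a product of primes ≡ 1 (mod 4)); a representation of m scales to one of n via (k·x)² + (k·y)² = k²(x² + y²). Each prime p ≡ 1 (mod 4) is itself a sum of two squares; find a² by testing p − a² for a perfect square:
  61: 61 − 1² = 60, 61 − 2² = 57, 61 − 3² = 52, 61 − 4² = 45, 61 − 5² = 36 = 6² ⇒ 61 = 5² + 6².
  113: 113 − 1² = 112, 113 − 2² = 109, 113 − 3² = 104, 113 − 4² = 97, 113 − 5² = 88, 113 − 6² = 77, 113 − 7² = 64 = 8² ⇒ 113 = 7² + 8².
  Combine using the Brahmagupta–Fibonacci identity (a² + b²)(c² + d²) = (ac − bd)² + (ad + bc)² = (ac + bd)² + (ad − bc)²:
  61 · 113 = 6893: from (5² + 6²)(7² + 8²), take (5·7 − 6·8, 5·8 + 6·7) = (35 − 48, 40 + 42) = (-13, 82); dropping signs (only squares matter) gives (13, 82); check 13² + 82² = 169 + 6724 = 6893 ✓.
  Scale by k = 4: (4·13, 4·82) = (52, 328).
Step 4: Order so x ≤ y and verify: 52² + 328² = 2704 + 107584 = 110288 = n. ✓

n = 110288 = 52² + 328² (one valid representation with x ≤ y).


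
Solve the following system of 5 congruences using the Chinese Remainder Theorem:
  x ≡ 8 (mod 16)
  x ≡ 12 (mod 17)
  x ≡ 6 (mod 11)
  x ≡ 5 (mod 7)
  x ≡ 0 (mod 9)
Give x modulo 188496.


Product of moduli M = 16 · 17 · 11 · 7 · 9 = 188496.
Merge one congruence at a time:
  Start: x ≡ 8 (mod 16).
  Combine with x ≡ 12 (mod 17); new modulus lcm = 272.
    Write x = 8 + 16·t and substitute into x ≡ 12 (mod 17): 16·t ≡ 12 − 8 = 4 (mod 17).
    The inverse of 16 mod 17 is 16 (since 16·16 = 256 = 15·17 + 1), so t ≡ 16·4 = 64 ≡ 13 (mod 17).
    Then x = 8 + 16·13 = 216, valid modulo lcm(16, 17) = 272: x ≡ 216 (mod 272).
  Combine with x ≡ 6 (mod 11); new modulus lcm = 2992.
    Write x = 216 + 272·t and substitute into x ≡ 6 (mod 11): 272·t ≡ 6 − 216 = -210 (mod 11).
    Reduce coefficients mod 11: 8·t ≡ 10 (mod 11).
    The inverse of 8 mod 11 is 7 (since 8·7 = 56 = 5·11 + 1), so t ≡ 7·10 = 70 ≡ 4 (mod 11).
    Then x = 216 + 272·4 = 1304, valid modulo lcm(272, 11) = 2992: x ≡ 1304 (mod 2992).
  Combine with x ≡ 5 (mod 7); new modulus lcm = 20944.
    Write x = 1304 + 2992·t and substitute into x ≡ 5 (mod 7): 2992·t ≡ 5 − 1304 = -1299 (mod 7).
    Reduce coefficients mod 7: 3·t ≡ 3 (mod 7).
    The inverse of 3 mod 7 is 5 (since 3·5 = 15 = 2·7 + 1), so t ≡ 5·3 = 15 ≡ 1 (mod 7).
    Then x = 1304 + 2992·1 = 4296, valid modulo lcm(2992, 7) = 20944: x ≡ 4296 (mod 20944).
  Combine with x ≡ 0 (mod 9); new modulus lcm = 188496.
    Write x = 4296 + 20944·t and substitute into x ≡ 0 (mod 9): 20944·t ≡ 0 − 4296 = -4296 (mod 9).
    Reduce coefficients mod 9: 1·t ≡ 6 (mod 9).
    So t ≡ 6 (mod 9).
    Then x = 4296 + 20944·6 = 129960, valid modulo lcm(20944, 9) = 188496: x ≡ 129960 (mod 188496).
Verify against each original: 129960 mod 16 = 8, 129960 mod 17 = 12, 129960 mod 11 = 6, 129960 mod 7 = 5, 129960 mod 9 = 0.

x ≡ 129960 (mod 188496).


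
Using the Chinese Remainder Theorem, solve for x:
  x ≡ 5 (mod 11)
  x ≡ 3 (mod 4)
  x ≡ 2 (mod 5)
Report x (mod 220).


Moduli 11, 4, 5 are pairwise coprime; by CRT there is a unique solution modulo M = 11 · 4 · 5 = 220.
Solve pairwise, accumulating the modulus:
  Start with x ≡ 5 (mod 11).
  Combine with x ≡ 3 (mod 4): since gcd(11, 4) = 1, we get a unique residue mod 44.
    Write x = 5 + 11·t and substitute into x ≡ 3 (mod 4): 11·t ≡ 3 − 5 = -2 (mod 4).
    Reduce coefficients mod 4: 3·t ≡ 2 (mod 4).
    The inverse of 3 mod 4 is 3 (since 3·3 = 9 = 2·4 + 1), so t ≡ 3·2 = 6 ≡ 2 (mod 4).
    Then x = 5 + 11·2 = 27, valid modulo lcm(11, 4) = 44: x ≡ 27 (mod 44).
  Combine with x ≡ 2 (mod 5): since gcd(44, 5) = 1, we get a unique residue mod 220.
    Write x = 27 + 44·t and substitute into x ≡ 2 (mod 5): 44·t ≡ 2 − 27 = -25 (mod 5).
    Reduce coefficients mod 5: 4·t ≡ 0 (mod 5).
    The inverse of 4 mod 5 is 4 (since 4·4 = 16 = 3·5 + 1), so t ≡ 4·0 = 0 ≡ 0 (mod 5).
    Then x = 27 + 44·0 = 27, valid modulo lcm(44, 5) = 220: x ≡ 27 (mod 220).
Verify: 27 mod 11 = 5 ✓, 27 mod 4 = 3 ✓, 27 mod 5 = 2 ✓.

x ≡ 27 (mod 220).


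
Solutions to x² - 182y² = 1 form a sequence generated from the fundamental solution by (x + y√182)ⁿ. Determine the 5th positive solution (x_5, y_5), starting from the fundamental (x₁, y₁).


Step 1: Find the fundamental solution (x₁, y₁) of x² - 182y² = 1.
  Expand √182 as a continued fraction. a₀ = ⌊√182⌋ = 13; iterate m_{k+1} = d_k·a_k − m_k, d_{k+1} = (182 − m_{k+1}²)/d_k, a_{k+1} = ⌊(a₀ + m_{k+1})/d_{k+1}⌋ (starting m₀ = 0, d₀ = 1), with convergents p_k = a_k·p_{k-1} + p_{k-2}, q_k = a_k·q_{k-1} + q_{k-2} (p₋₁ = 1, q₋₁ = 0):
  k = 0: a₀ = 13; p₀/q₀ = 13/1; p₀² − 182·q₀² = 169 − 182 = -13.
  k = 1: m = 13, d = 13, a = ⌊(13 + 13)/13⌋ = 2; p/q = (2·13 + 1)/(2·1 + 0) = 27/2; p² − 182·q² = 729 − 728 = 1.
  The first convergent with p² − 182·q² = 1 gives the fundamental solution (x₁, y₁) = (27, 2).
Step 2: Apply the recurrence (x_{n+1}, y_{n+1}) = (x₁x_n + 182y₁y_n, x₁y_n + y₁x_n) repeatedly.
  From (x_1, y_1) = (27, 2): x_2 = 27·27 + 182·2·2 = 1457; y_2 = 27·2 + 2·27 = 108.
  From (x_2, y_2) = (1457, 108): x_3 = 27·1457 + 182·2·108 = 78651; y_3 = 27·108 + 2·1457 = 5830.
  From (x_3, y_3) = (78651, 5830): x_4 = 27·78651 + 182·2·5830 = 4245697; y_4 = 27·5830 + 2·78651 = 314712.
  From (x_4, y_4) = (4245697, 314712): x_5 = 27·4245697 + 182·2·314712 = 229188987; y_5 = 27·314712 + 2·4245697 = 16988618.
Step 3: Verify x_5² - 182·y_5² = 52527591762086169 - 52527591762086168 = 1 (should be 1). ✓

(x_1, y_1) = (27, 2); (x_5, y_5) = (229188987, 16988618).


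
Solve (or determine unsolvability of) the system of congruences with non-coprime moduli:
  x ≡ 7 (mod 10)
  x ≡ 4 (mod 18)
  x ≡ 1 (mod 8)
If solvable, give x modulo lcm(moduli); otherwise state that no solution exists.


Moduli 10, 18, 8 are not pairwise coprime, so CRT works modulo lcm(m_i) when all pairwise compatibility conditions hold.
Pairwise compatibility: gcd(m_i, m_j) must divide a_i - a_j for every pair.
Merge one congruence at a time:
  Start: x ≡ 7 (mod 10).
  Combine with x ≡ 4 (mod 18): gcd(10, 18) = 2, and 4 - 7 = -3 is NOT divisible by 2.
    ⇒ system is inconsistent (no integer solution).

No solution (the system is inconsistent).


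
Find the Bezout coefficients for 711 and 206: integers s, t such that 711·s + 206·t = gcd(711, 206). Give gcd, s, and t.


Euclidean algorithm on (711, 206) — divide until remainder is 0:
  711 = 3 · 206 + 93
  206 = 2 · 93 + 20
  93 = 4 · 20 + 13
  20 = 1 · 13 + 7
  13 = 1 · 7 + 6
  7 = 1 · 6 + 1
  6 = 6 · 1 + 0
gcd(711, 206) = 1.
Track Bezout coefficients alongside the remainders: start with r₀ = 711 = a·1 + b·0 (s = 1, t = 0) and r₁ = 206 = a·0 + b·1 (s = 0, t = 1); each new remainder r_{k+1} = r_{k-1} − q_k·r_k inherits s_{k+1} = s_{k-1} − q_k·s_k, t_{k+1} = t_{k-1} − q_k·t_k, so r_k = a·s_k + b·t_k at every step:
  q = 3: r = 93, s = 1 − 3·0 = 1, t = 0 − 3·1 = -3  (check: 711·1 + 206·(-3) = 93)
  q = 2: r = 20, s = 0 − 2·1 = -2, t = 1 − 2·(-3) = 7  (check: 711·(-2) + 206·7 = 20)
  q = 4: r = 13, s = 1 − 4·(-2) = 9, t = -3 − 4·7 = -31  (check: 711·9 + 206·(-31) = 13)
  q = 1: r = 7, s = -2 − 1·9 = -11, t = 7 − 1·(-31) = 38  (check: 711·(-11) + 206·38 = 7)
  q = 1: r = 6, s = 9 − 1·(-11) = 20, t = -31 − 1·38 = -69  (check: 711·20 + 206·(-69) = 6)
  q = 1: r = 1, s = -11 − 1·20 = -31, t = 38 − 1·(-69) = 107  (check: 711·(-31) + 206·107 = 1)
The row with r = 1 (the gcd) gives the Bezout coefficients s = -31, t = 107.
Result: 711 · (-31) + 206 · (107) = 1.

gcd(711, 206) = 1; s = -31, t = 107 (check: 711·(-31) + 206·107 = 1).


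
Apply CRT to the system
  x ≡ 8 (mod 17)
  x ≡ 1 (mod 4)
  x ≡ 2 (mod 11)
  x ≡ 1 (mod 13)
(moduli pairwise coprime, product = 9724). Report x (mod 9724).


Product of moduli M = 17 · 4 · 11 · 13 = 9724.
Merge one congruence at a time:
  Start: x ≡ 8 (mod 17).
  Combine with x ≡ 1 (mod 4); new modulus lcm = 68.
    Write x = 8 + 17·t and substitute into x ≡ 1 (mod 4): 17·t ≡ 1 − 8 = -7 (mod 4).
    Reduce coefficients mod 4: 1·t ≡ 1 (mod 4).
    So t ≡ 1 (mod 4).
    Then x = 8 + 17·1 = 25, valid modulo lcm(17, 4) = 68: x ≡ 25 (mod 68).
  Combine with x ≡ 2 (mod 11); new modulus lcm = 748.
    Write x = 25 + 68·t and substitute into x ≡ 2 (mod 11): 68·t ≡ 2 − 25 = -23 (mod 11).
    Reduce coefficients mod 11: 2·t ≡ 10 (mod 11).
    The inverse of 2 mod 11 is 6 (since 2·6 = 12 = 1·11 + 1), so t ≡ 6·10 = 60 ≡ 5 (mod 11).
    Then x = 25 + 68·5 = 365, valid modulo lcm(68, 11) = 748: x ≡ 365 (mod 748).
  Combine with x ≡ 1 (mod 13); new modulus lcm = 9724.
    Write x = 365 + 748·t and substitute into x ≡ 1 (mod 13): 748·t ≡ 1 − 365 = -364 (mod 13).
    Reduce coefficients mod 13: 7·t ≡ 0 (mod 13).
    The inverse of 7 mod 13 is 2 (since 7·2 = 14 = 1·13 + 1), so t ≡ 2·0 = 0 ≡ 0 (mod 13).
    Then x = 365 + 748·0 = 365, valid modulo lcm(748, 13) = 9724: x ≡ 365 (mod 9724).
Verify against each original: 365 mod 17 = 8, 365 mod 4 = 1, 365 mod 11 = 2, 365 mod 13 = 1.

x ≡ 365 (mod 9724).


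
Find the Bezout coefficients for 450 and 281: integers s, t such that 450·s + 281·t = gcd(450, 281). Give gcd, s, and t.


Euclidean algorithm on (450, 281) — divide until remainder is 0:
  450 = 1 · 281 + 169
  281 = 1 · 169 + 112
  169 = 1 · 112 + 57
  112 = 1 · 57 + 55
  57 = 1 · 55 + 2
  55 = 27 · 2 + 1
  2 = 2 · 1 + 0
gcd(450, 281) = 1.
Track Bezout coefficients alongside the remainders: start with r₀ = 450 = a·1 + b·0 (s = 1, t = 0) and r₁ = 281 = a·0 + b·1 (s = 0, t = 1); each new remainder r_{k+1} = r_{k-1} − q_k·r_k inherits s_{k+1} = s_{k-1} − q_k·s_k, t_{k+1} = t_{k-1} − q_k·t_k, so r_k = a·s_k + b·t_k at every step:
  q = 1: r = 169, s = 1 − 1·0 = 1, t = 0 − 1·1 = -1  (check: 450·1 + 281·(-1) = 169)
  q = 1: r = 112, s = 0 − 1·1 = -1, t = 1 − 1·(-1) = 2  (check: 450·(-1) + 281·2 = 112)
  q = 1: r = 57, s = 1 − 1·(-1) = 2, t = -1 − 1·2 = -3  (check: 450·2 + 281·(-3) = 57)
  q = 1: r = 55, s = -1 − 1·2 = -3, t = 2 − 1·(-3) = 5  (check: 450·(-3) + 281·5 = 55)
  q = 1: r = 2, s = 2 − 1·(-3) = 5, t = -3 − 1·5 = -8  (check: 450·5 + 281·(-8) = 2)
  q = 27: r = 1, s = -3 − 27·5 = -138, t = 5 − 27·(-8) = 221  (check: 450·(-138) + 281·221 = 1)
The row with r = 1 (the gcd) gives the Bezout coefficients s = -138, t = 221.
Result: 450 · (-138) + 281 · (221) = 1.

gcd(450, 281) = 1; s = -138, t = 221 (check: 450·(-138) + 281·221 = 1).


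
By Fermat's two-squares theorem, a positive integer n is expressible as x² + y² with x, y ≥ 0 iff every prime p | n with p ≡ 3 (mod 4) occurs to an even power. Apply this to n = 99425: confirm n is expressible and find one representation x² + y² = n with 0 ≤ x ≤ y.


Step 1: Factor n = 99425 = 5^2 · 41 · 97.
Step 2: Check the mod-4 condition on each prime factor: 5 ≡ 1 (mod 4), exponent 2; 41 ≡ 1 (mod 4), exponent 1; 97 ≡ 1 (mod 4), exponent 1.
All primes ≡ 3 (mod 4) appear to even exponent (or don't appear), so by the two-squares theorem n IS expressible as a sum of two squares.
Step 3: Build a representation. Group n = k² · m with k = 5 and m = 41 · 97 = 3977 (a product of primes ≡ 1 (mod 4)); a representation of m scales to one of n via (k·x)² + (k·y)² = k²(x² + y²). Each prime p ≡ 1 (mod 4) is itself a sum of two squares; find a² by testing p − a² for a perfect square:
  41: 41 − 1² = 40, 41 − 2² = 37, 41 − 3² = 32, 41 − 4² = 25 = 5² ⇒ 41 = 4² + 5².
  97: 97 − 1² = 96, 97 − 2² = 93, 97 − 3² = 88, 97 − 4² = 81 = 9² ⇒ 97 = 4² + 9².
  Combine using the Brahmagupta–Fibonacci identity (a² + b²)(c² + d²) = (ac − bd)² + (ad + bc)² = (ac + bd)² + (ad − bc)²:
  41 · 97 = 3977: from (4² + 5²)(4² + 9²), take (4·4 − 5·9, 4·9 + 5·4) = (16 − 45, 36 + 20) = (-29, 56); dropping signs (only squares matter) gives (29, 56); check 29² + 56² = 841 + 3136 = 3977 ✓.
  Scale by k = 5: (5·29, 5·56) = (145, 280).
Step 4: Order so x ≤ y and verify: 145² + 280² = 21025 + 78400 = 99425 = n. ✓

n = 99425 = 145² + 280² (one valid representation with x ≤ y).


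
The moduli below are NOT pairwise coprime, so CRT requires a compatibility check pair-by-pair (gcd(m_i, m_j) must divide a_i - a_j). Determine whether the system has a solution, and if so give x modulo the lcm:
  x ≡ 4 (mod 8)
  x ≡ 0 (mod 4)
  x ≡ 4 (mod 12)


Moduli 8, 4, 12 are not pairwise coprime, so CRT works modulo lcm(m_i) when all pairwise compatibility conditions hold.
Pairwise compatibility: gcd(m_i, m_j) must divide a_i - a_j for every pair.
Merge one congruence at a time:
  Start: x ≡ 4 (mod 8).
  Combine with x ≡ 0 (mod 4): gcd(8, 4) = 4; 0 - 4 = -4, which IS divisible by 4, so compatible.
    Write x = 4 + 8·t and substitute into x ≡ 0 (mod 4): 8·t ≡ 0 − 4 = -4 (mod 4).
    Divide the congruence (and modulus) by g = 4: 2·t ≡ -1 (mod 1).
    Modulo 1 every t works; take t = 0.
    Then x = 4 + 8·0 = 4, valid modulo lcm(8, 4) = 8: x ≡ 4 (mod 8).
  Combine with x ≡ 4 (mod 12): gcd(8, 12) = 4; 4 - 4 = 0, which IS divisible by 4, so compatible.
    Write x = 4 + 8·t and substitute into x ≡ 4 (mod 12): 8·t ≡ 4 − 4 = 0 (mod 12).
    Divide the congruence (and modulus) by g = 4: 2·t ≡ 0 (mod 3).
    The inverse of 2 mod 3 is 2 (since 2·2 = 4 = 1·3 + 1), so t ≡ 2·0 = 0 ≡ 0 (mod 3).
    Then x = 4 + 8·0 = 4, valid modulo lcm(8, 12) = 24: x ≡ 4 (mod 24).
Verify: 4 mod 8 = 4, 4 mod 4 = 0, 4 mod 12 = 4.

x ≡ 4 (mod 24).


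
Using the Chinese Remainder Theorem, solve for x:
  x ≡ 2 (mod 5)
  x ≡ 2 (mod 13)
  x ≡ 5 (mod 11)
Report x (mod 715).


Moduli 5, 13, 11 are pairwise coprime; by CRT there is a unique solution modulo M = 5 · 13 · 11 = 715.
Solve pairwise, accumulating the modulus:
  Start with x ≡ 2 (mod 5).
  Combine with x ≡ 2 (mod 13): since gcd(5, 13) = 1, we get a unique residue mod 65.
    Write x = 2 + 5·t and substitute into x ≡ 2 (mod 13): 5·t ≡ 2 − 2 = 0 (mod 13).
    The inverse of 5 mod 13 is 8 (since 5·8 = 40 = 3·13 + 1), so t ≡ 8·0 = 0 ≡ 0 (mod 13).
    Then x = 2 + 5·0 = 2, valid modulo lcm(5, 13) = 65: x ≡ 2 (mod 65).
  Combine with x ≡ 5 (mod 11): since gcd(65, 11) = 1, we get a unique residue mod 715.
    Write x = 2 + 65·t and substitute into x ≡ 5 (mod 11): 65·t ≡ 5 − 2 = 3 (mod 11).
    Reduce coefficients mod 11: 10·t ≡ 3 (mod 11).
    The inverse of 10 mod 11 is 10 (since 10·10 = 100 = 9·11 + 1), so t ≡ 10·3 = 30 ≡ 8 (mod 11).
    Then x = 2 + 65·8 = 522, valid modulo lcm(65, 11) = 715: x ≡ 522 (mod 715).
Verify: 522 mod 5 = 2 ✓, 522 mod 13 = 2 ✓, 522 mod 11 = 5 ✓.

x ≡ 522 (mod 715).


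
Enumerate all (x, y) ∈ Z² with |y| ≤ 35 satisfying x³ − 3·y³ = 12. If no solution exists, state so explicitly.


The equation is x³ - 3y³ = 12. For fixed y, x³ = 3·y³ + 12, so a solution requires the RHS to be a perfect cube.
Strategy: iterate y from -35 to 35, compute RHS = 3·y³ + 12, and check whether it is a (positive or negative) perfect cube.
Check small values of y:
  y = 0: RHS = 12 is not a perfect cube.
  y = 1: RHS = 15 is not a perfect cube.
  y = -1: RHS = 9 is not a perfect cube.
  y = 2: RHS = 36 is not a perfect cube.
  y = -2: RHS = -12 is not a perfect cube.
  y = 3: RHS = 93 is not a perfect cube.
  y = -3: RHS = -69 is not a perfect cube.
Continuing the search up to |y| = 35 finds no solutions either.
No (x, y) in the scanned range satisfies the equation.

No integer solutions with |y| ≤ 35.


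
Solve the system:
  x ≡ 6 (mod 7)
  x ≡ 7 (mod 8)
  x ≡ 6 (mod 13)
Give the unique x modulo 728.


Moduli 7, 8, 13 are pairwise coprime; by CRT there is a unique solution modulo M = 7 · 8 · 13 = 728.
Solve pairwise, accumulating the modulus:
  Start with x ≡ 6 (mod 7).
  Combine with x ≡ 7 (mod 8): since gcd(7, 8) = 1, we get a unique residue mod 56.
    Write x = 6 + 7·t and substitute into x ≡ 7 (mod 8): 7·t ≡ 7 − 6 = 1 (mod 8).
    The inverse of 7 mod 8 is 7 (since 7·7 = 49 = 6·8 + 1), so t ≡ 7·1 = 7 ≡ 7 (mod 8).
    Then x = 6 + 7·7 = 55, valid modulo lcm(7, 8) = 56: x ≡ 55 (mod 56).
  Combine with x ≡ 6 (mod 13): since gcd(56, 13) = 1, we get a unique residue mod 728.
    Write x = 55 + 56·t and substitute into x ≡ 6 (mod 13): 56·t ≡ 6 − 55 = -49 (mod 13).
    Reduce coefficients mod 13: 4·t ≡ 3 (mod 13).
    The inverse of 4 mod 13 is 10 (since 4·10 = 40 = 3·13 + 1), so t ≡ 10·3 = 30 ≡ 4 (mod 13).
    Then x = 55 + 56·4 = 279, valid modulo lcm(56, 13) = 728: x ≡ 279 (mod 728).
Verify: 279 mod 7 = 6 ✓, 279 mod 8 = 7 ✓, 279 mod 13 = 6 ✓.

x ≡ 279 (mod 728).


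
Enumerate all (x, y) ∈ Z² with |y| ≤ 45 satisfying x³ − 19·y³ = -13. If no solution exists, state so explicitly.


The equation is x³ - 19y³ = -13. For fixed y, x³ = 19·y³ − 13, so a solution requires the RHS to be a perfect cube.
Strategy: iterate y from -45 to 45, compute RHS = 19·y³ − 13, and check whether it is a (positive or negative) perfect cube.
Check small values of y:
  y = 0: RHS = -13 is not a perfect cube.
  y = 1: RHS = 6 is not a perfect cube.
  y = -1: RHS = -32 is not a perfect cube.
  y = 2: RHS = 139 is not a perfect cube.
  y = -2: RHS = -165 is not a perfect cube.
  y = 3: RHS = 500 is not a perfect cube.
  y = -3: RHS = -526 is not a perfect cube.
Continuing the search up to |y| = 45 finds no solutions either.
No (x, y) in the scanned range satisfies the equation.

No integer solutions with |y| ≤ 45.
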